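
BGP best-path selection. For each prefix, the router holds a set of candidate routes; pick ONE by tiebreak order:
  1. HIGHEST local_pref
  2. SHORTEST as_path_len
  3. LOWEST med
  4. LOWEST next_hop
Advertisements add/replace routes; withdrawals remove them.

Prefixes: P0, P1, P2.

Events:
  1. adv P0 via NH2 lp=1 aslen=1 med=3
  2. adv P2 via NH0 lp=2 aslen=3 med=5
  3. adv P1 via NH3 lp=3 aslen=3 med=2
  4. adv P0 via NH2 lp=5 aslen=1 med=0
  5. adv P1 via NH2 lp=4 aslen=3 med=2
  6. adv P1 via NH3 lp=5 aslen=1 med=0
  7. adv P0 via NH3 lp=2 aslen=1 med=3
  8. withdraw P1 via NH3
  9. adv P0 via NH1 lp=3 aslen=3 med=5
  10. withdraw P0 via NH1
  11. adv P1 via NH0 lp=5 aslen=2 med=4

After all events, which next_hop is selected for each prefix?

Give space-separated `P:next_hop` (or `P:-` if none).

Op 1: best P0=NH2 P1=- P2=-
Op 2: best P0=NH2 P1=- P2=NH0
Op 3: best P0=NH2 P1=NH3 P2=NH0
Op 4: best P0=NH2 P1=NH3 P2=NH0
Op 5: best P0=NH2 P1=NH2 P2=NH0
Op 6: best P0=NH2 P1=NH3 P2=NH0
Op 7: best P0=NH2 P1=NH3 P2=NH0
Op 8: best P0=NH2 P1=NH2 P2=NH0
Op 9: best P0=NH2 P1=NH2 P2=NH0
Op 10: best P0=NH2 P1=NH2 P2=NH0
Op 11: best P0=NH2 P1=NH0 P2=NH0

Answer: P0:NH2 P1:NH0 P2:NH0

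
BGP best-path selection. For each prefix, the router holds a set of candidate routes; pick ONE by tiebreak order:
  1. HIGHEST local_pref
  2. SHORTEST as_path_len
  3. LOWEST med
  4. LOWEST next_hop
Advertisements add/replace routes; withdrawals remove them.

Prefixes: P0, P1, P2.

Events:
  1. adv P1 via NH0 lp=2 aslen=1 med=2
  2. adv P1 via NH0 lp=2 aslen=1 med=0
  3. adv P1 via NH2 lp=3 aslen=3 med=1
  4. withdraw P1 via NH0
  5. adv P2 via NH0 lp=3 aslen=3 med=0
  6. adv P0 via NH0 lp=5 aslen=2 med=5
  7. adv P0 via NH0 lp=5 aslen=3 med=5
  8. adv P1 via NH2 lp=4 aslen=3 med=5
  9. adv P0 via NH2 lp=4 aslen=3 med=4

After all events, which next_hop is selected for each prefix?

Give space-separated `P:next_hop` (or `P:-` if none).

Op 1: best P0=- P1=NH0 P2=-
Op 2: best P0=- P1=NH0 P2=-
Op 3: best P0=- P1=NH2 P2=-
Op 4: best P0=- P1=NH2 P2=-
Op 5: best P0=- P1=NH2 P2=NH0
Op 6: best P0=NH0 P1=NH2 P2=NH0
Op 7: best P0=NH0 P1=NH2 P2=NH0
Op 8: best P0=NH0 P1=NH2 P2=NH0
Op 9: best P0=NH0 P1=NH2 P2=NH0

Answer: P0:NH0 P1:NH2 P2:NH0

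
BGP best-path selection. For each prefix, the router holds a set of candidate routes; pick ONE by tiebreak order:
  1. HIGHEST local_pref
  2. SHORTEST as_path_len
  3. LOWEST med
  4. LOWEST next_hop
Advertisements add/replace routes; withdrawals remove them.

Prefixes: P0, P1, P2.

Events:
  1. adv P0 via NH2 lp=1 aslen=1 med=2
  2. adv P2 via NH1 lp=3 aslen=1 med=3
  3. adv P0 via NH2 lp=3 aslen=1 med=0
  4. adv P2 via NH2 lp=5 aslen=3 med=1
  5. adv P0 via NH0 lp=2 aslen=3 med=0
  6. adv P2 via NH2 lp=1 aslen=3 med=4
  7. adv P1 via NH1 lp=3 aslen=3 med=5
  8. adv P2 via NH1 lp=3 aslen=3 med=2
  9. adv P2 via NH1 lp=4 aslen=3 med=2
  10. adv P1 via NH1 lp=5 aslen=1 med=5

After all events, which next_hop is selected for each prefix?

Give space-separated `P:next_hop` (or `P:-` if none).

Op 1: best P0=NH2 P1=- P2=-
Op 2: best P0=NH2 P1=- P2=NH1
Op 3: best P0=NH2 P1=- P2=NH1
Op 4: best P0=NH2 P1=- P2=NH2
Op 5: best P0=NH2 P1=- P2=NH2
Op 6: best P0=NH2 P1=- P2=NH1
Op 7: best P0=NH2 P1=NH1 P2=NH1
Op 8: best P0=NH2 P1=NH1 P2=NH1
Op 9: best P0=NH2 P1=NH1 P2=NH1
Op 10: best P0=NH2 P1=NH1 P2=NH1

Answer: P0:NH2 P1:NH1 P2:NH1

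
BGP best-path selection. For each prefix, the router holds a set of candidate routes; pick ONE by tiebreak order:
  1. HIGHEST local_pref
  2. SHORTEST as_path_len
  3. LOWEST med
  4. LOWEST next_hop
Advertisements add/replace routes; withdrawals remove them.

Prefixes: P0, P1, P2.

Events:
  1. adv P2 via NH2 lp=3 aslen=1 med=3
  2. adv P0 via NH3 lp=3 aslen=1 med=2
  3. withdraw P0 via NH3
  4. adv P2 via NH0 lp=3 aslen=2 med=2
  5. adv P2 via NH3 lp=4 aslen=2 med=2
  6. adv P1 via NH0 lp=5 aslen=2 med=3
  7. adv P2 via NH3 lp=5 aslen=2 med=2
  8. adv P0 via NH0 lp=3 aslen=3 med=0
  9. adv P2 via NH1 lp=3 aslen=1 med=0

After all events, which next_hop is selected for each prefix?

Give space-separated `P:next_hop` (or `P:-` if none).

Op 1: best P0=- P1=- P2=NH2
Op 2: best P0=NH3 P1=- P2=NH2
Op 3: best P0=- P1=- P2=NH2
Op 4: best P0=- P1=- P2=NH2
Op 5: best P0=- P1=- P2=NH3
Op 6: best P0=- P1=NH0 P2=NH3
Op 7: best P0=- P1=NH0 P2=NH3
Op 8: best P0=NH0 P1=NH0 P2=NH3
Op 9: best P0=NH0 P1=NH0 P2=NH3

Answer: P0:NH0 P1:NH0 P2:NH3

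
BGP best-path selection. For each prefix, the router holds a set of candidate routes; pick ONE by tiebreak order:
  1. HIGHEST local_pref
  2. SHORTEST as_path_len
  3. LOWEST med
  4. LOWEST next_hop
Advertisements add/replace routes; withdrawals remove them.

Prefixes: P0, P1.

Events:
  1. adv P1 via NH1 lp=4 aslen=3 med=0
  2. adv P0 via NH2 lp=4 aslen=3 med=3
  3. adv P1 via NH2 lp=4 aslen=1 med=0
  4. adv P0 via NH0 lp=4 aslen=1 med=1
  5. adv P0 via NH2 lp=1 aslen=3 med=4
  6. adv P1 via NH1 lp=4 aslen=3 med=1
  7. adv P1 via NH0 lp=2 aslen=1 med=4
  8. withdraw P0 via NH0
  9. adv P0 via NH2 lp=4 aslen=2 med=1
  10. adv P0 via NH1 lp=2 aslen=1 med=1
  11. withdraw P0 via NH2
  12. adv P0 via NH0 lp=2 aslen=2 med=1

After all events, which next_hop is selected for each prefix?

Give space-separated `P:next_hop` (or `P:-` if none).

Op 1: best P0=- P1=NH1
Op 2: best P0=NH2 P1=NH1
Op 3: best P0=NH2 P1=NH2
Op 4: best P0=NH0 P1=NH2
Op 5: best P0=NH0 P1=NH2
Op 6: best P0=NH0 P1=NH2
Op 7: best P0=NH0 P1=NH2
Op 8: best P0=NH2 P1=NH2
Op 9: best P0=NH2 P1=NH2
Op 10: best P0=NH2 P1=NH2
Op 11: best P0=NH1 P1=NH2
Op 12: best P0=NH1 P1=NH2

Answer: P0:NH1 P1:NH2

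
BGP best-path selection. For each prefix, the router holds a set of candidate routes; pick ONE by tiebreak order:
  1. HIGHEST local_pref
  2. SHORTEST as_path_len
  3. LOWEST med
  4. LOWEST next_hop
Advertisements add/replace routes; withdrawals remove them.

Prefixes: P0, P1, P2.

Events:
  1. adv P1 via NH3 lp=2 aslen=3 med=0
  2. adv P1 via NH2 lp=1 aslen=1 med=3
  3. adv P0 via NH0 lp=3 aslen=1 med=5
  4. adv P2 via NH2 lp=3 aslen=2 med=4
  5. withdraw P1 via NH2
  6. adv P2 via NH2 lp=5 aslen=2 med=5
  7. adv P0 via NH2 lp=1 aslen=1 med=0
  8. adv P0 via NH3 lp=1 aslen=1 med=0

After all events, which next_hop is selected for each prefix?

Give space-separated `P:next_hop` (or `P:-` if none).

Answer: P0:NH0 P1:NH3 P2:NH2

Derivation:
Op 1: best P0=- P1=NH3 P2=-
Op 2: best P0=- P1=NH3 P2=-
Op 3: best P0=NH0 P1=NH3 P2=-
Op 4: best P0=NH0 P1=NH3 P2=NH2
Op 5: best P0=NH0 P1=NH3 P2=NH2
Op 6: best P0=NH0 P1=NH3 P2=NH2
Op 7: best P0=NH0 P1=NH3 P2=NH2
Op 8: best P0=NH0 P1=NH3 P2=NH2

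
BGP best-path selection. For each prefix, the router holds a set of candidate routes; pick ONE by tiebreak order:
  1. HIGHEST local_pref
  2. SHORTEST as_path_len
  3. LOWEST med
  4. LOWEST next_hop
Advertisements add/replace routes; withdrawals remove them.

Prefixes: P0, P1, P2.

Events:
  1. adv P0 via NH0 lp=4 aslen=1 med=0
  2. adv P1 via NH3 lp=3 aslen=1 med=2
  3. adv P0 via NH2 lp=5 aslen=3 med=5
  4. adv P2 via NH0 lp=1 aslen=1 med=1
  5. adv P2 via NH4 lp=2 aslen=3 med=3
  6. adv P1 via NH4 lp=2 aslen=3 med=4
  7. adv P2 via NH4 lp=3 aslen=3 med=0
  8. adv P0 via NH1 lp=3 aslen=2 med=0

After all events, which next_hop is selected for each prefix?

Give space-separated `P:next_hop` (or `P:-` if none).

Op 1: best P0=NH0 P1=- P2=-
Op 2: best P0=NH0 P1=NH3 P2=-
Op 3: best P0=NH2 P1=NH3 P2=-
Op 4: best P0=NH2 P1=NH3 P2=NH0
Op 5: best P0=NH2 P1=NH3 P2=NH4
Op 6: best P0=NH2 P1=NH3 P2=NH4
Op 7: best P0=NH2 P1=NH3 P2=NH4
Op 8: best P0=NH2 P1=NH3 P2=NH4

Answer: P0:NH2 P1:NH3 P2:NH4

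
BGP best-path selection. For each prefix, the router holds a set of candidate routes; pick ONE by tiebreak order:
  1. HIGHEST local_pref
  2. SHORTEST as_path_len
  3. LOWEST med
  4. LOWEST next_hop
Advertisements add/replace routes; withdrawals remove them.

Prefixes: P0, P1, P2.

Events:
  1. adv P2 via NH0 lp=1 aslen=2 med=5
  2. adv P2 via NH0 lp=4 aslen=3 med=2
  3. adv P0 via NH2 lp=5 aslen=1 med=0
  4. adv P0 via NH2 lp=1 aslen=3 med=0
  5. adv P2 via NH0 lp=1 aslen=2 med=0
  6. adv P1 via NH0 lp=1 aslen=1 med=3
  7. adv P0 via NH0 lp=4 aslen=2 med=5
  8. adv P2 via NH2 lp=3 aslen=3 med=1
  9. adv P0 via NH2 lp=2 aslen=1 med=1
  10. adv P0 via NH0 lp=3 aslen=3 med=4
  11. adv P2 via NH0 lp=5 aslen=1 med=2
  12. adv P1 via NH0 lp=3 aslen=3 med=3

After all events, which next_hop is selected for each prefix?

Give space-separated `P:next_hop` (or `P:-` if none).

Answer: P0:NH0 P1:NH0 P2:NH0

Derivation:
Op 1: best P0=- P1=- P2=NH0
Op 2: best P0=- P1=- P2=NH0
Op 3: best P0=NH2 P1=- P2=NH0
Op 4: best P0=NH2 P1=- P2=NH0
Op 5: best P0=NH2 P1=- P2=NH0
Op 6: best P0=NH2 P1=NH0 P2=NH0
Op 7: best P0=NH0 P1=NH0 P2=NH0
Op 8: best P0=NH0 P1=NH0 P2=NH2
Op 9: best P0=NH0 P1=NH0 P2=NH2
Op 10: best P0=NH0 P1=NH0 P2=NH2
Op 11: best P0=NH0 P1=NH0 P2=NH0
Op 12: best P0=NH0 P1=NH0 P2=NH0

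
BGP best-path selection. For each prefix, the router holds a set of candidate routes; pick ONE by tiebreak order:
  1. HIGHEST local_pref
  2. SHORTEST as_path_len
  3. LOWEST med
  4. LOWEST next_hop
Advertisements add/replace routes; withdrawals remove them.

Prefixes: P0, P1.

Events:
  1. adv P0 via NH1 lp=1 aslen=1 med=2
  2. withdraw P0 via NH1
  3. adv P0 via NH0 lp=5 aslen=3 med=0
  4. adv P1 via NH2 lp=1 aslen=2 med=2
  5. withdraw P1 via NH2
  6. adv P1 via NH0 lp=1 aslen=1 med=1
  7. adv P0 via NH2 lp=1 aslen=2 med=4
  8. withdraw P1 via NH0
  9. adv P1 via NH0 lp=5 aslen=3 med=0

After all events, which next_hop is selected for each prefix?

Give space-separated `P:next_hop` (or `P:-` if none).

Answer: P0:NH0 P1:NH0

Derivation:
Op 1: best P0=NH1 P1=-
Op 2: best P0=- P1=-
Op 3: best P0=NH0 P1=-
Op 4: best P0=NH0 P1=NH2
Op 5: best P0=NH0 P1=-
Op 6: best P0=NH0 P1=NH0
Op 7: best P0=NH0 P1=NH0
Op 8: best P0=NH0 P1=-
Op 9: best P0=NH0 P1=NH0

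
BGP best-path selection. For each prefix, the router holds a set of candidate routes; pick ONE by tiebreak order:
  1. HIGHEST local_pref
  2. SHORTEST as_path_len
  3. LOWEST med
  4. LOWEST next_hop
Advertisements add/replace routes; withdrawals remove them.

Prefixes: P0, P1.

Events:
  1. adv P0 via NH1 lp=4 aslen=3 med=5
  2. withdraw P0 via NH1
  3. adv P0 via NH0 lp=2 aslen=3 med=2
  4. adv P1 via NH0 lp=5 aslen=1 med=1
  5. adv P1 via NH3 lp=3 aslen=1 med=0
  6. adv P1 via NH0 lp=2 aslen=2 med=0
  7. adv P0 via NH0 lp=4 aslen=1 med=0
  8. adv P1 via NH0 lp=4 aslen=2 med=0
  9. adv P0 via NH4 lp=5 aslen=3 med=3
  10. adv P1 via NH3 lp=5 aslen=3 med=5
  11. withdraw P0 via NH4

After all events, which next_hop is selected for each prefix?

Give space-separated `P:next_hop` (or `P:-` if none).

Answer: P0:NH0 P1:NH3

Derivation:
Op 1: best P0=NH1 P1=-
Op 2: best P0=- P1=-
Op 3: best P0=NH0 P1=-
Op 4: best P0=NH0 P1=NH0
Op 5: best P0=NH0 P1=NH0
Op 6: best P0=NH0 P1=NH3
Op 7: best P0=NH0 P1=NH3
Op 8: best P0=NH0 P1=NH0
Op 9: best P0=NH4 P1=NH0
Op 10: best P0=NH4 P1=NH3
Op 11: best P0=NH0 P1=NH3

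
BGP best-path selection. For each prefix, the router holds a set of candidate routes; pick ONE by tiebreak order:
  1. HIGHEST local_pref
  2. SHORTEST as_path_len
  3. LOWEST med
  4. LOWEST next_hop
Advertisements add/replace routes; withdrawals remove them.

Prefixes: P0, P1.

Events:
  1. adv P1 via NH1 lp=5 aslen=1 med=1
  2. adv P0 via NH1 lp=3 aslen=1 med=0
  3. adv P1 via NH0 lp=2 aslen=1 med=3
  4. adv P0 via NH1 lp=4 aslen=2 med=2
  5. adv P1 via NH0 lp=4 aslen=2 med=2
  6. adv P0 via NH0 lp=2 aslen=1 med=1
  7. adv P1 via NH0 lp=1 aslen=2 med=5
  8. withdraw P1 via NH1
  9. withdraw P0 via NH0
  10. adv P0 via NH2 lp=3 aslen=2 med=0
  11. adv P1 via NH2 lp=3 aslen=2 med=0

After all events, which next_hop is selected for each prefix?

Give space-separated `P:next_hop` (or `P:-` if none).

Answer: P0:NH1 P1:NH2

Derivation:
Op 1: best P0=- P1=NH1
Op 2: best P0=NH1 P1=NH1
Op 3: best P0=NH1 P1=NH1
Op 4: best P0=NH1 P1=NH1
Op 5: best P0=NH1 P1=NH1
Op 6: best P0=NH1 P1=NH1
Op 7: best P0=NH1 P1=NH1
Op 8: best P0=NH1 P1=NH0
Op 9: best P0=NH1 P1=NH0
Op 10: best P0=NH1 P1=NH0
Op 11: best P0=NH1 P1=NH2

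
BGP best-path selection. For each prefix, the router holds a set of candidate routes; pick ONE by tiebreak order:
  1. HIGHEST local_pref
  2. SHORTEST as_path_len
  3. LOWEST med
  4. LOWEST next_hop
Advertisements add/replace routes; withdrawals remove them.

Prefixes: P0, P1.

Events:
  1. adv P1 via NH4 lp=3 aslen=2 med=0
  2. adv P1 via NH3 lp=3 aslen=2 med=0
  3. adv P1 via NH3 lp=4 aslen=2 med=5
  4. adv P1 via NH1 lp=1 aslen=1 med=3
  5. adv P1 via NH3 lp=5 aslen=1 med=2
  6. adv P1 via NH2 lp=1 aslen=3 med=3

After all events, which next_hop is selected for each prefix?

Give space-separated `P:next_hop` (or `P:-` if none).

Answer: P0:- P1:NH3

Derivation:
Op 1: best P0=- P1=NH4
Op 2: best P0=- P1=NH3
Op 3: best P0=- P1=NH3
Op 4: best P0=- P1=NH3
Op 5: best P0=- P1=NH3
Op 6: best P0=- P1=NH3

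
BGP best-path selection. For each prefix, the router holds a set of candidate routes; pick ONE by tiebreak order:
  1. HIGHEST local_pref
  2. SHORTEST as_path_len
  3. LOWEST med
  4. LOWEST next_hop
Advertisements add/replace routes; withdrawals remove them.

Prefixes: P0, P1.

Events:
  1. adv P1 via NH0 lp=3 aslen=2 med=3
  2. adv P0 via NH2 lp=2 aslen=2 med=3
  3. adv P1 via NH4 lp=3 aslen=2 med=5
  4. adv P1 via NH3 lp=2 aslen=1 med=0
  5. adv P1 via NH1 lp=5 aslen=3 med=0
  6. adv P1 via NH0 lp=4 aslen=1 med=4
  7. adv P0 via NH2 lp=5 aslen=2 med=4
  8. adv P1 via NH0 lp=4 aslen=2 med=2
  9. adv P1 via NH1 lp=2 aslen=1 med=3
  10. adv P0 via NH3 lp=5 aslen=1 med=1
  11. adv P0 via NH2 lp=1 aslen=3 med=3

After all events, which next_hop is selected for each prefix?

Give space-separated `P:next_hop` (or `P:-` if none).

Answer: P0:NH3 P1:NH0

Derivation:
Op 1: best P0=- P1=NH0
Op 2: best P0=NH2 P1=NH0
Op 3: best P0=NH2 P1=NH0
Op 4: best P0=NH2 P1=NH0
Op 5: best P0=NH2 P1=NH1
Op 6: best P0=NH2 P1=NH1
Op 7: best P0=NH2 P1=NH1
Op 8: best P0=NH2 P1=NH1
Op 9: best P0=NH2 P1=NH0
Op 10: best P0=NH3 P1=NH0
Op 11: best P0=NH3 P1=NH0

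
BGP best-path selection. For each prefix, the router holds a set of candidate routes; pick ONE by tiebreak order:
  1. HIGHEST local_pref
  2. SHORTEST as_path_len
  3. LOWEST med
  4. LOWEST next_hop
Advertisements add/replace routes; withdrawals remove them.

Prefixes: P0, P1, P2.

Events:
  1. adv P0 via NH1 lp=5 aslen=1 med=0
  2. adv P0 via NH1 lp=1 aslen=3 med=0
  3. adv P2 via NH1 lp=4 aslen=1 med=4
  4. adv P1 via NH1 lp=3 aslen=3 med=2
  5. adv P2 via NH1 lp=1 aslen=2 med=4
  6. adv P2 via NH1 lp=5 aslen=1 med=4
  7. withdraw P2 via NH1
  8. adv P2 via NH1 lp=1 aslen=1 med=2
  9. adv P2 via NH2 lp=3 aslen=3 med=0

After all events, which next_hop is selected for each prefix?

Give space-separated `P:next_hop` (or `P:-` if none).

Op 1: best P0=NH1 P1=- P2=-
Op 2: best P0=NH1 P1=- P2=-
Op 3: best P0=NH1 P1=- P2=NH1
Op 4: best P0=NH1 P1=NH1 P2=NH1
Op 5: best P0=NH1 P1=NH1 P2=NH1
Op 6: best P0=NH1 P1=NH1 P2=NH1
Op 7: best P0=NH1 P1=NH1 P2=-
Op 8: best P0=NH1 P1=NH1 P2=NH1
Op 9: best P0=NH1 P1=NH1 P2=NH2

Answer: P0:NH1 P1:NH1 P2:NH2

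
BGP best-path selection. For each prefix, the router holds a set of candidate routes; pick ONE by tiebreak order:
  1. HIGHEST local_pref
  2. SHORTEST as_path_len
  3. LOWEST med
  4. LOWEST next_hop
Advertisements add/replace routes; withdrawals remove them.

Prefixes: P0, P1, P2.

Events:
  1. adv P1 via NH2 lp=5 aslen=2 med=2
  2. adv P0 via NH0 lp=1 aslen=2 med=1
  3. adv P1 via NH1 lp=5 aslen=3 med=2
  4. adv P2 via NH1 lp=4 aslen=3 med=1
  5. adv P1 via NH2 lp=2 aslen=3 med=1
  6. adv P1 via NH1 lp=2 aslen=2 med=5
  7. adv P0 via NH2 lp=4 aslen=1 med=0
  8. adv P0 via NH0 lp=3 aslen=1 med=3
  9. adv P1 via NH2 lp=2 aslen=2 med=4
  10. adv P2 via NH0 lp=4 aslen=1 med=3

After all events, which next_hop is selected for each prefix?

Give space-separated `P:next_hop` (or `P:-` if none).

Answer: P0:NH2 P1:NH2 P2:NH0

Derivation:
Op 1: best P0=- P1=NH2 P2=-
Op 2: best P0=NH0 P1=NH2 P2=-
Op 3: best P0=NH0 P1=NH2 P2=-
Op 4: best P0=NH0 P1=NH2 P2=NH1
Op 5: best P0=NH0 P1=NH1 P2=NH1
Op 6: best P0=NH0 P1=NH1 P2=NH1
Op 7: best P0=NH2 P1=NH1 P2=NH1
Op 8: best P0=NH2 P1=NH1 P2=NH1
Op 9: best P0=NH2 P1=NH2 P2=NH1
Op 10: best P0=NH2 P1=NH2 P2=NH0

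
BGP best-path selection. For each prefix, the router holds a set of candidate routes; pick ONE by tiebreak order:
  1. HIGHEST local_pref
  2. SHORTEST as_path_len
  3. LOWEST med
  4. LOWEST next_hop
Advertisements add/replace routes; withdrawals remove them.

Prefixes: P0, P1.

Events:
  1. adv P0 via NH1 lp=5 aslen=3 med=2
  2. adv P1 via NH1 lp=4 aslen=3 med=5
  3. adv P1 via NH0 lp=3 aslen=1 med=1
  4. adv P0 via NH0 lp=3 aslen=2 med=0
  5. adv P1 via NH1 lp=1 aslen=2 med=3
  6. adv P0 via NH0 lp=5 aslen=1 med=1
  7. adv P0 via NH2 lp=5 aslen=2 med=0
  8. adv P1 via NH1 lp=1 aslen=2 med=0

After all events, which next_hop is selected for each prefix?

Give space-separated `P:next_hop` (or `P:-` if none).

Answer: P0:NH0 P1:NH0

Derivation:
Op 1: best P0=NH1 P1=-
Op 2: best P0=NH1 P1=NH1
Op 3: best P0=NH1 P1=NH1
Op 4: best P0=NH1 P1=NH1
Op 5: best P0=NH1 P1=NH0
Op 6: best P0=NH0 P1=NH0
Op 7: best P0=NH0 P1=NH0
Op 8: best P0=NH0 P1=NH0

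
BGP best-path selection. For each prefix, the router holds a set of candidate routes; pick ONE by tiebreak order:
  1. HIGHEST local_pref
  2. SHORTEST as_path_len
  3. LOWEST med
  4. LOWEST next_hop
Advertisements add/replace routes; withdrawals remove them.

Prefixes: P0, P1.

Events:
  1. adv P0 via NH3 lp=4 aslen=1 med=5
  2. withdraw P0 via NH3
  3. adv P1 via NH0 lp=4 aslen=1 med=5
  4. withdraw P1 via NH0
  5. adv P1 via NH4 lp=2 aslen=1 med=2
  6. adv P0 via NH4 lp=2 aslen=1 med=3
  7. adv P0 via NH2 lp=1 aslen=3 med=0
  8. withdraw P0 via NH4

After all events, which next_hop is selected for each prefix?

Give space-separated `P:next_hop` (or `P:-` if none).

Answer: P0:NH2 P1:NH4

Derivation:
Op 1: best P0=NH3 P1=-
Op 2: best P0=- P1=-
Op 3: best P0=- P1=NH0
Op 4: best P0=- P1=-
Op 5: best P0=- P1=NH4
Op 6: best P0=NH4 P1=NH4
Op 7: best P0=NH4 P1=NH4
Op 8: best P0=NH2 P1=NH4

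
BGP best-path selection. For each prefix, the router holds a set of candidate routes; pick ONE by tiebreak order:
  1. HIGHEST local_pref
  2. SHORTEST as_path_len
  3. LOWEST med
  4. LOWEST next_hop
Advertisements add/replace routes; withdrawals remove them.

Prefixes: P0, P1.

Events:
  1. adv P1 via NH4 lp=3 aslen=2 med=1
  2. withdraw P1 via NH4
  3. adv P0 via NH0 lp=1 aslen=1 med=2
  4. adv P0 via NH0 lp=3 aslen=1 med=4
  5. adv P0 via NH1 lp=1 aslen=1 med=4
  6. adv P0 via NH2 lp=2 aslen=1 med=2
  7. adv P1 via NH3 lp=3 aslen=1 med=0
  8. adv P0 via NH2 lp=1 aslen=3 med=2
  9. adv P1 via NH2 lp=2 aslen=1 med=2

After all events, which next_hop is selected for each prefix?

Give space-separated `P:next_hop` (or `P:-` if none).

Op 1: best P0=- P1=NH4
Op 2: best P0=- P1=-
Op 3: best P0=NH0 P1=-
Op 4: best P0=NH0 P1=-
Op 5: best P0=NH0 P1=-
Op 6: best P0=NH0 P1=-
Op 7: best P0=NH0 P1=NH3
Op 8: best P0=NH0 P1=NH3
Op 9: best P0=NH0 P1=NH3

Answer: P0:NH0 P1:NH3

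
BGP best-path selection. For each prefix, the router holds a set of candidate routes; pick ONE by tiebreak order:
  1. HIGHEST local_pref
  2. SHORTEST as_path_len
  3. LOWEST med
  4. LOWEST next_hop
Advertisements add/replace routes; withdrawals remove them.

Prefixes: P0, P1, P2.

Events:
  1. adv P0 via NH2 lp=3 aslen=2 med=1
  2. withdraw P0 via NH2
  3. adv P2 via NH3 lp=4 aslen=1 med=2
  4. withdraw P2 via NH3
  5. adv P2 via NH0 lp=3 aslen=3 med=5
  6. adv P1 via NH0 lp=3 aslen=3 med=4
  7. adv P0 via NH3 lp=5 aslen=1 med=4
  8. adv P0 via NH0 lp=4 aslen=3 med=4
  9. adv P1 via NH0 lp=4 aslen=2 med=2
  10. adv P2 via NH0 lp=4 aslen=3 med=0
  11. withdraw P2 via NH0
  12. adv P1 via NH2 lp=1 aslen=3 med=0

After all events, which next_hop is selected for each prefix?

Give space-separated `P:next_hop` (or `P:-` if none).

Op 1: best P0=NH2 P1=- P2=-
Op 2: best P0=- P1=- P2=-
Op 3: best P0=- P1=- P2=NH3
Op 4: best P0=- P1=- P2=-
Op 5: best P0=- P1=- P2=NH0
Op 6: best P0=- P1=NH0 P2=NH0
Op 7: best P0=NH3 P1=NH0 P2=NH0
Op 8: best P0=NH3 P1=NH0 P2=NH0
Op 9: best P0=NH3 P1=NH0 P2=NH0
Op 10: best P0=NH3 P1=NH0 P2=NH0
Op 11: best P0=NH3 P1=NH0 P2=-
Op 12: best P0=NH3 P1=NH0 P2=-

Answer: P0:NH3 P1:NH0 P2:-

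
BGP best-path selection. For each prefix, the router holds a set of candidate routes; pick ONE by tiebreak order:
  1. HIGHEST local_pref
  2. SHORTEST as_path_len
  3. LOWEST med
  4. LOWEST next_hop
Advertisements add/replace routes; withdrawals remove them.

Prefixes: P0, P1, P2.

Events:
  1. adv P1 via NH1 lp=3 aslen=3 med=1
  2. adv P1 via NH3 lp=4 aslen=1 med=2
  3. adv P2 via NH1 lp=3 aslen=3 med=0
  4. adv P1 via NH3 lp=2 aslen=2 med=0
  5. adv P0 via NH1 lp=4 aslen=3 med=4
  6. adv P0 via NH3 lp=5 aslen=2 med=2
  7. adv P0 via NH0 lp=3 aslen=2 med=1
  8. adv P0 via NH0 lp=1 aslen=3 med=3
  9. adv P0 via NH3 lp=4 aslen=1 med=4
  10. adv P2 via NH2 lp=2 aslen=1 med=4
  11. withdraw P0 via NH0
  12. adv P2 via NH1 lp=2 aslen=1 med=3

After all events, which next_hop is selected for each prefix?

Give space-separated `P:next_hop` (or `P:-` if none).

Answer: P0:NH3 P1:NH1 P2:NH1

Derivation:
Op 1: best P0=- P1=NH1 P2=-
Op 2: best P0=- P1=NH3 P2=-
Op 3: best P0=- P1=NH3 P2=NH1
Op 4: best P0=- P1=NH1 P2=NH1
Op 5: best P0=NH1 P1=NH1 P2=NH1
Op 6: best P0=NH3 P1=NH1 P2=NH1
Op 7: best P0=NH3 P1=NH1 P2=NH1
Op 8: best P0=NH3 P1=NH1 P2=NH1
Op 9: best P0=NH3 P1=NH1 P2=NH1
Op 10: best P0=NH3 P1=NH1 P2=NH1
Op 11: best P0=NH3 P1=NH1 P2=NH1
Op 12: best P0=NH3 P1=NH1 P2=NH1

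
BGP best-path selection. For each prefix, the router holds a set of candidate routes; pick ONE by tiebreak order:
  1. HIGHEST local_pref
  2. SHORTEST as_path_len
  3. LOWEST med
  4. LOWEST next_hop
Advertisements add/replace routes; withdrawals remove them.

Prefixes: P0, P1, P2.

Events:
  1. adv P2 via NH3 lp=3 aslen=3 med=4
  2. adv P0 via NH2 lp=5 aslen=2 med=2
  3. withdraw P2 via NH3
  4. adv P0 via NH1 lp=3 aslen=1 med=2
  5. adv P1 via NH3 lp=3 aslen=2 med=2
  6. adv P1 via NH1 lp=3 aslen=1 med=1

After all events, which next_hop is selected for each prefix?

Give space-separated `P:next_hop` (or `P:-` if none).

Op 1: best P0=- P1=- P2=NH3
Op 2: best P0=NH2 P1=- P2=NH3
Op 3: best P0=NH2 P1=- P2=-
Op 4: best P0=NH2 P1=- P2=-
Op 5: best P0=NH2 P1=NH3 P2=-
Op 6: best P0=NH2 P1=NH1 P2=-

Answer: P0:NH2 P1:NH1 P2:-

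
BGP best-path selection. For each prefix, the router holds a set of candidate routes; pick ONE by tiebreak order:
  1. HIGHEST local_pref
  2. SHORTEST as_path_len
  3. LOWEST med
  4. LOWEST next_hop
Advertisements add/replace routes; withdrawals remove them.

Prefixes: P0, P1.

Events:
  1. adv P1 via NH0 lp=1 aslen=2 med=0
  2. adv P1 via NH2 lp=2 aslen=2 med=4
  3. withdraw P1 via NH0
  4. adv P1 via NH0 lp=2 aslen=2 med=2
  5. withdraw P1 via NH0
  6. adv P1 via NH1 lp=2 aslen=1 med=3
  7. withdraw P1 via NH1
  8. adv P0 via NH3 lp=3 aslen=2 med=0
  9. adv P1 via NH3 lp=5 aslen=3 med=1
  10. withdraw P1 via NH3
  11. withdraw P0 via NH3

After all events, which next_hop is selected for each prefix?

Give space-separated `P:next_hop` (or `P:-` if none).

Op 1: best P0=- P1=NH0
Op 2: best P0=- P1=NH2
Op 3: best P0=- P1=NH2
Op 4: best P0=- P1=NH0
Op 5: best P0=- P1=NH2
Op 6: best P0=- P1=NH1
Op 7: best P0=- P1=NH2
Op 8: best P0=NH3 P1=NH2
Op 9: best P0=NH3 P1=NH3
Op 10: best P0=NH3 P1=NH2
Op 11: best P0=- P1=NH2

Answer: P0:- P1:NH2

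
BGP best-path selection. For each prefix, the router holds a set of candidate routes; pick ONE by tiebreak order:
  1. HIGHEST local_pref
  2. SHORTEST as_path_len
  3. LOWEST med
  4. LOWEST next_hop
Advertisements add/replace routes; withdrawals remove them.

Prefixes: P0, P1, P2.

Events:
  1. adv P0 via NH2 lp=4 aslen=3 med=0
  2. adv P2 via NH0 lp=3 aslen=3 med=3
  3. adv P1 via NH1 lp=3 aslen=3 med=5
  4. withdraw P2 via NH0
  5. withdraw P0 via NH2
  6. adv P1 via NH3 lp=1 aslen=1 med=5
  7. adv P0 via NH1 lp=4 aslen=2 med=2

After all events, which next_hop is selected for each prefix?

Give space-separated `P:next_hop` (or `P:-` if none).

Answer: P0:NH1 P1:NH1 P2:-

Derivation:
Op 1: best P0=NH2 P1=- P2=-
Op 2: best P0=NH2 P1=- P2=NH0
Op 3: best P0=NH2 P1=NH1 P2=NH0
Op 4: best P0=NH2 P1=NH1 P2=-
Op 5: best P0=- P1=NH1 P2=-
Op 6: best P0=- P1=NH1 P2=-
Op 7: best P0=NH1 P1=NH1 P2=-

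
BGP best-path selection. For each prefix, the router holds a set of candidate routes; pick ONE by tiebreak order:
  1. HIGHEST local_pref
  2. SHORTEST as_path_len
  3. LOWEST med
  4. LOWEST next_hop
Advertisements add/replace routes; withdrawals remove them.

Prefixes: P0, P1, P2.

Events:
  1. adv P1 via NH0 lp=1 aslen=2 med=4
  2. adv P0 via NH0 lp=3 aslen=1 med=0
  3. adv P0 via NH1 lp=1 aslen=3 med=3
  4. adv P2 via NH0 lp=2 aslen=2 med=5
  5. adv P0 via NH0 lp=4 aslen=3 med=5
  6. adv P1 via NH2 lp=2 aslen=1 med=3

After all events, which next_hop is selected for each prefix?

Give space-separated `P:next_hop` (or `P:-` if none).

Op 1: best P0=- P1=NH0 P2=-
Op 2: best P0=NH0 P1=NH0 P2=-
Op 3: best P0=NH0 P1=NH0 P2=-
Op 4: best P0=NH0 P1=NH0 P2=NH0
Op 5: best P0=NH0 P1=NH0 P2=NH0
Op 6: best P0=NH0 P1=NH2 P2=NH0

Answer: P0:NH0 P1:NH2 P2:NH0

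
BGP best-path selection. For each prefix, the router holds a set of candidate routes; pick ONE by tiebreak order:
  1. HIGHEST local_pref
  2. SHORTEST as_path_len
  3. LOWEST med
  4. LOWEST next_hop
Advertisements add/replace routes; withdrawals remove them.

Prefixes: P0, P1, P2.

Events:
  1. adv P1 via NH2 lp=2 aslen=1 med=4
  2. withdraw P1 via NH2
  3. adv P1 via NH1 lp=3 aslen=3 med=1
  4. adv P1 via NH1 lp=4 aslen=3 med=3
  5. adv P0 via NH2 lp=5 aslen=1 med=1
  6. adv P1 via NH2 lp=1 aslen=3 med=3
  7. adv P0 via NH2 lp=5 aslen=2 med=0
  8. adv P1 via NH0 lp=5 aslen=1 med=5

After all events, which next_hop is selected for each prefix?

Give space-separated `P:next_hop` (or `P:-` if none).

Answer: P0:NH2 P1:NH0 P2:-

Derivation:
Op 1: best P0=- P1=NH2 P2=-
Op 2: best P0=- P1=- P2=-
Op 3: best P0=- P1=NH1 P2=-
Op 4: best P0=- P1=NH1 P2=-
Op 5: best P0=NH2 P1=NH1 P2=-
Op 6: best P0=NH2 P1=NH1 P2=-
Op 7: best P0=NH2 P1=NH1 P2=-
Op 8: best P0=NH2 P1=NH0 P2=-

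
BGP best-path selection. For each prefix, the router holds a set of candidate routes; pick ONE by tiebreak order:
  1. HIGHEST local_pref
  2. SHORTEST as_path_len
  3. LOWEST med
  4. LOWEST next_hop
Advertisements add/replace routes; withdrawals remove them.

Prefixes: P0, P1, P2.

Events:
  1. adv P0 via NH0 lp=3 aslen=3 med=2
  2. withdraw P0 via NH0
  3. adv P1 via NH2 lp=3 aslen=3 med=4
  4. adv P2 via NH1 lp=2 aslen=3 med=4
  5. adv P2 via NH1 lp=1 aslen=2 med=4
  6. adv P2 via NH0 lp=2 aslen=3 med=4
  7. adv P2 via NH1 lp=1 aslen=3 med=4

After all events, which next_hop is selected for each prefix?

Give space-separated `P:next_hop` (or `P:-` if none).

Answer: P0:- P1:NH2 P2:NH0

Derivation:
Op 1: best P0=NH0 P1=- P2=-
Op 2: best P0=- P1=- P2=-
Op 3: best P0=- P1=NH2 P2=-
Op 4: best P0=- P1=NH2 P2=NH1
Op 5: best P0=- P1=NH2 P2=NH1
Op 6: best P0=- P1=NH2 P2=NH0
Op 7: best P0=- P1=NH2 P2=NH0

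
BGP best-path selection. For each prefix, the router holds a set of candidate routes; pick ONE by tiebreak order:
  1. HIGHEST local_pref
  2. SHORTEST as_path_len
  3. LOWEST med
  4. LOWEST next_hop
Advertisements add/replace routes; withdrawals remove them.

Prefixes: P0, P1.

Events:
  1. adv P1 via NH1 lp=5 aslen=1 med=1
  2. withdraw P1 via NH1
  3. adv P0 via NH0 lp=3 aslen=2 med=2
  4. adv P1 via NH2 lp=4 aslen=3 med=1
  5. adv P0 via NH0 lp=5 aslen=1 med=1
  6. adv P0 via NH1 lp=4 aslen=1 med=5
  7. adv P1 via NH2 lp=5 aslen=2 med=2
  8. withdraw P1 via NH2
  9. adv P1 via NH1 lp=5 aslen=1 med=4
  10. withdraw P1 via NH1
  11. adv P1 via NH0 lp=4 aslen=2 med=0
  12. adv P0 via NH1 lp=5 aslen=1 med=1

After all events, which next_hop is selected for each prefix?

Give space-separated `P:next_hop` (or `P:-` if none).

Op 1: best P0=- P1=NH1
Op 2: best P0=- P1=-
Op 3: best P0=NH0 P1=-
Op 4: best P0=NH0 P1=NH2
Op 5: best P0=NH0 P1=NH2
Op 6: best P0=NH0 P1=NH2
Op 7: best P0=NH0 P1=NH2
Op 8: best P0=NH0 P1=-
Op 9: best P0=NH0 P1=NH1
Op 10: best P0=NH0 P1=-
Op 11: best P0=NH0 P1=NH0
Op 12: best P0=NH0 P1=NH0

Answer: P0:NH0 P1:NH0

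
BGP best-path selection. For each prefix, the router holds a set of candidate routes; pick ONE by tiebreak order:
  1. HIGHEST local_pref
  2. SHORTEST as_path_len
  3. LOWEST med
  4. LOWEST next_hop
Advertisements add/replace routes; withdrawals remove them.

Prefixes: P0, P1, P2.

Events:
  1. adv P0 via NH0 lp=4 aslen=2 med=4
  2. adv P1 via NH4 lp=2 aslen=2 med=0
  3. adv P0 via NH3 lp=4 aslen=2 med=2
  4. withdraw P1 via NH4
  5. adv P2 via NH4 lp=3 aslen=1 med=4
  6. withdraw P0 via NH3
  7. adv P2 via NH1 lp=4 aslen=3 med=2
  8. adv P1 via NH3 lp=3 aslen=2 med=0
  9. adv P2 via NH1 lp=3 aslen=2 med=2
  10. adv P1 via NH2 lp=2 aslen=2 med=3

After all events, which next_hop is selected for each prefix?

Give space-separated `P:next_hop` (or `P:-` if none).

Op 1: best P0=NH0 P1=- P2=-
Op 2: best P0=NH0 P1=NH4 P2=-
Op 3: best P0=NH3 P1=NH4 P2=-
Op 4: best P0=NH3 P1=- P2=-
Op 5: best P0=NH3 P1=- P2=NH4
Op 6: best P0=NH0 P1=- P2=NH4
Op 7: best P0=NH0 P1=- P2=NH1
Op 8: best P0=NH0 P1=NH3 P2=NH1
Op 9: best P0=NH0 P1=NH3 P2=NH4
Op 10: best P0=NH0 P1=NH3 P2=NH4

Answer: P0:NH0 P1:NH3 P2:NH4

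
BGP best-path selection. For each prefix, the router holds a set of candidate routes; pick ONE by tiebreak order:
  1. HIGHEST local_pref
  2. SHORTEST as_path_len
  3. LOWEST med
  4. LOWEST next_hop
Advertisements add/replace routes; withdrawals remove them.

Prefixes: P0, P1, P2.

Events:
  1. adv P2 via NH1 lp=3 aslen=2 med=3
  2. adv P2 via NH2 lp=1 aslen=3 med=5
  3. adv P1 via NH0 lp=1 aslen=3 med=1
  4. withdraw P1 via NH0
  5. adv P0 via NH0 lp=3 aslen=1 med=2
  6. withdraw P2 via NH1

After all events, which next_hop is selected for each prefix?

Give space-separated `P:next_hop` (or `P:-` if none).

Answer: P0:NH0 P1:- P2:NH2

Derivation:
Op 1: best P0=- P1=- P2=NH1
Op 2: best P0=- P1=- P2=NH1
Op 3: best P0=- P1=NH0 P2=NH1
Op 4: best P0=- P1=- P2=NH1
Op 5: best P0=NH0 P1=- P2=NH1
Op 6: best P0=NH0 P1=- P2=NH2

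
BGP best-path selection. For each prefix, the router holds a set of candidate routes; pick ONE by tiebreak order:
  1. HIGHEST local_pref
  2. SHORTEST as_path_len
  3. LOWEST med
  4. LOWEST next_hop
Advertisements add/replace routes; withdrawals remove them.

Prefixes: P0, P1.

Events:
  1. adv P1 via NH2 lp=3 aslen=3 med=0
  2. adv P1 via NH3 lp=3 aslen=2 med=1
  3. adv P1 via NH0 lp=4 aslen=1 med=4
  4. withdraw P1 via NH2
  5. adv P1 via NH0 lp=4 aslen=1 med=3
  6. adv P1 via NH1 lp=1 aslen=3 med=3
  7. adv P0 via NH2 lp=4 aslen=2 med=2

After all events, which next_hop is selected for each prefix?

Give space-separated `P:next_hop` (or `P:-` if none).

Op 1: best P0=- P1=NH2
Op 2: best P0=- P1=NH3
Op 3: best P0=- P1=NH0
Op 4: best P0=- P1=NH0
Op 5: best P0=- P1=NH0
Op 6: best P0=- P1=NH0
Op 7: best P0=NH2 P1=NH0

Answer: P0:NH2 P1:NH0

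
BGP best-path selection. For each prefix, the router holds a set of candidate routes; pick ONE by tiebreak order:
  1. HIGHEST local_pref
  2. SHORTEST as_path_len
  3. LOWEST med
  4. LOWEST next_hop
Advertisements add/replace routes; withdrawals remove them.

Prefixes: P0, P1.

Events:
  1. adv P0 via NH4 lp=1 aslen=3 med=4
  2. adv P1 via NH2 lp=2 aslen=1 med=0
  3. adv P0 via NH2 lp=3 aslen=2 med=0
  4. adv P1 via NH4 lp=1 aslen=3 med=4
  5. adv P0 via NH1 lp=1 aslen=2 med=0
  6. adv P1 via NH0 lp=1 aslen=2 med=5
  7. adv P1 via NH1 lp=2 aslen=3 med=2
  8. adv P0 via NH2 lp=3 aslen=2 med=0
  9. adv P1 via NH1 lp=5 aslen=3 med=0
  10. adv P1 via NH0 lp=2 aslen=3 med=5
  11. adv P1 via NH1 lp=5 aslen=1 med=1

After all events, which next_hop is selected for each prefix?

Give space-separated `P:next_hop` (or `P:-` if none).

Op 1: best P0=NH4 P1=-
Op 2: best P0=NH4 P1=NH2
Op 3: best P0=NH2 P1=NH2
Op 4: best P0=NH2 P1=NH2
Op 5: best P0=NH2 P1=NH2
Op 6: best P0=NH2 P1=NH2
Op 7: best P0=NH2 P1=NH2
Op 8: best P0=NH2 P1=NH2
Op 9: best P0=NH2 P1=NH1
Op 10: best P0=NH2 P1=NH1
Op 11: best P0=NH2 P1=NH1

Answer: P0:NH2 P1:NH1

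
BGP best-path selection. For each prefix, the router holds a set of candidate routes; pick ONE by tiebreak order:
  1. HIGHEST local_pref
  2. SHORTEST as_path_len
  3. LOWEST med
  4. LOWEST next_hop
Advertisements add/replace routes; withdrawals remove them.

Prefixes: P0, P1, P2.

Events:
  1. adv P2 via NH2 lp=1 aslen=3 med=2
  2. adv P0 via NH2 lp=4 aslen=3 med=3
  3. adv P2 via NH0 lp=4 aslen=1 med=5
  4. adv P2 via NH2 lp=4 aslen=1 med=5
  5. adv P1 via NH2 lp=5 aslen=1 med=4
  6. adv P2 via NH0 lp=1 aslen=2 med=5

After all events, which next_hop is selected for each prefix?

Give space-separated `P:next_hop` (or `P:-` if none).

Answer: P0:NH2 P1:NH2 P2:NH2

Derivation:
Op 1: best P0=- P1=- P2=NH2
Op 2: best P0=NH2 P1=- P2=NH2
Op 3: best P0=NH2 P1=- P2=NH0
Op 4: best P0=NH2 P1=- P2=NH0
Op 5: best P0=NH2 P1=NH2 P2=NH0
Op 6: best P0=NH2 P1=NH2 P2=NH2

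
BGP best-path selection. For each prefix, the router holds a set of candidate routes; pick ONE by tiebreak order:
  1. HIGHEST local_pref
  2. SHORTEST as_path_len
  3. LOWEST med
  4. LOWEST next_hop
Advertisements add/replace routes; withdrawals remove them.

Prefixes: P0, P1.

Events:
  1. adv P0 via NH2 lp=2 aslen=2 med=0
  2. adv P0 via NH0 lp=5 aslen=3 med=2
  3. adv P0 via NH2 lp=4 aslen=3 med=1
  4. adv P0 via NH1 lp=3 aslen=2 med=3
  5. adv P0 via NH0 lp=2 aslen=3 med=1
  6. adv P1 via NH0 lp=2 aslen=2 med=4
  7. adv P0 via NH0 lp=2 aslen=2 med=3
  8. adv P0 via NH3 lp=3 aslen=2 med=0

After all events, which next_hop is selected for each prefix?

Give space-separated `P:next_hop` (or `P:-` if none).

Op 1: best P0=NH2 P1=-
Op 2: best P0=NH0 P1=-
Op 3: best P0=NH0 P1=-
Op 4: best P0=NH0 P1=-
Op 5: best P0=NH2 P1=-
Op 6: best P0=NH2 P1=NH0
Op 7: best P0=NH2 P1=NH0
Op 8: best P0=NH2 P1=NH0

Answer: P0:NH2 P1:NH0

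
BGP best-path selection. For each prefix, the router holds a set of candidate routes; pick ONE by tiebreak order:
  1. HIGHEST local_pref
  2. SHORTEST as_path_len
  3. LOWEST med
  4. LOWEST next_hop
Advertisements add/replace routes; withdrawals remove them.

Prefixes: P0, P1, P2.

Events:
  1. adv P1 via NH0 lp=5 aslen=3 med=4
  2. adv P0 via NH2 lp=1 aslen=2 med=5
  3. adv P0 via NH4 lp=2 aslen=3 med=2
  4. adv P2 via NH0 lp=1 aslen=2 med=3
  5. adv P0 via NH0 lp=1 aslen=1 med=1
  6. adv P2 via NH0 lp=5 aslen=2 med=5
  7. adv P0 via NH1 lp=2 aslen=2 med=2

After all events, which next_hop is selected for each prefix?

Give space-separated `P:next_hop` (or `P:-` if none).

Op 1: best P0=- P1=NH0 P2=-
Op 2: best P0=NH2 P1=NH0 P2=-
Op 3: best P0=NH4 P1=NH0 P2=-
Op 4: best P0=NH4 P1=NH0 P2=NH0
Op 5: best P0=NH4 P1=NH0 P2=NH0
Op 6: best P0=NH4 P1=NH0 P2=NH0
Op 7: best P0=NH1 P1=NH0 P2=NH0

Answer: P0:NH1 P1:NH0 P2:NH0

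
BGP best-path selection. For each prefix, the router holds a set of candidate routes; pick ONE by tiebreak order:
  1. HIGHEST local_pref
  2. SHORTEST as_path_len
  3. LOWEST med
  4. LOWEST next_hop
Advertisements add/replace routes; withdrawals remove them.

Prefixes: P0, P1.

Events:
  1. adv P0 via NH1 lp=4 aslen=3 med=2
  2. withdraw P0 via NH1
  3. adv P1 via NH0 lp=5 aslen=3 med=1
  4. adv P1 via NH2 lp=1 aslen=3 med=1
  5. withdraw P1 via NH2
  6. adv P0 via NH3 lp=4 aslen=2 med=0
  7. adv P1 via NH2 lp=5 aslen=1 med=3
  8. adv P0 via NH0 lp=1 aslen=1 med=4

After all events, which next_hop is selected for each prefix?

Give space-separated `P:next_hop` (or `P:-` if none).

Op 1: best P0=NH1 P1=-
Op 2: best P0=- P1=-
Op 3: best P0=- P1=NH0
Op 4: best P0=- P1=NH0
Op 5: best P0=- P1=NH0
Op 6: best P0=NH3 P1=NH0
Op 7: best P0=NH3 P1=NH2
Op 8: best P0=NH3 P1=NH2

Answer: P0:NH3 P1:NH2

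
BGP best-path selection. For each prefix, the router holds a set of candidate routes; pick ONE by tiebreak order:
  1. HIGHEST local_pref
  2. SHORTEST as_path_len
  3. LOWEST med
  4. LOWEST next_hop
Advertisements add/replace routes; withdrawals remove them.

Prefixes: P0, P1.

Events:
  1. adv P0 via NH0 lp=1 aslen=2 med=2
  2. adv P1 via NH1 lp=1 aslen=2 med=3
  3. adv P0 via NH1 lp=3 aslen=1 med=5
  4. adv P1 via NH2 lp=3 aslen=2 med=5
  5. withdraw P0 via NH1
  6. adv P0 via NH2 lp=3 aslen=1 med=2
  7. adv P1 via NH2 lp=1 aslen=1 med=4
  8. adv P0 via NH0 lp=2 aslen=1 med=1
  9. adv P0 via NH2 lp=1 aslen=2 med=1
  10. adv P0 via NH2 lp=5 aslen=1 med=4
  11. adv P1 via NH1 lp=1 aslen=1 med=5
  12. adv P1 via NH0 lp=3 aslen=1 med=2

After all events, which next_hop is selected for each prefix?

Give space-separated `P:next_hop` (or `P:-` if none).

Answer: P0:NH2 P1:NH0

Derivation:
Op 1: best P0=NH0 P1=-
Op 2: best P0=NH0 P1=NH1
Op 3: best P0=NH1 P1=NH1
Op 4: best P0=NH1 P1=NH2
Op 5: best P0=NH0 P1=NH2
Op 6: best P0=NH2 P1=NH2
Op 7: best P0=NH2 P1=NH2
Op 8: best P0=NH2 P1=NH2
Op 9: best P0=NH0 P1=NH2
Op 10: best P0=NH2 P1=NH2
Op 11: best P0=NH2 P1=NH2
Op 12: best P0=NH2 P1=NH0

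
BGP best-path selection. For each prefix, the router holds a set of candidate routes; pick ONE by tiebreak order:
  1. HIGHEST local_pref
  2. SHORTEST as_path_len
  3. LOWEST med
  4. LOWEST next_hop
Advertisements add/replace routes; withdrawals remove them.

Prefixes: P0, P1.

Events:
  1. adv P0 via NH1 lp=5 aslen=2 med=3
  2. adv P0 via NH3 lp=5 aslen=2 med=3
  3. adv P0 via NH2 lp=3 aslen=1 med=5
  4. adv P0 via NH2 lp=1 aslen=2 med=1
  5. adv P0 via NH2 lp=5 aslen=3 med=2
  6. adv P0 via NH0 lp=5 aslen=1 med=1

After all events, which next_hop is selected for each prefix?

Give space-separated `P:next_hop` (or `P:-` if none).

Answer: P0:NH0 P1:-

Derivation:
Op 1: best P0=NH1 P1=-
Op 2: best P0=NH1 P1=-
Op 3: best P0=NH1 P1=-
Op 4: best P0=NH1 P1=-
Op 5: best P0=NH1 P1=-
Op 6: best P0=NH0 P1=-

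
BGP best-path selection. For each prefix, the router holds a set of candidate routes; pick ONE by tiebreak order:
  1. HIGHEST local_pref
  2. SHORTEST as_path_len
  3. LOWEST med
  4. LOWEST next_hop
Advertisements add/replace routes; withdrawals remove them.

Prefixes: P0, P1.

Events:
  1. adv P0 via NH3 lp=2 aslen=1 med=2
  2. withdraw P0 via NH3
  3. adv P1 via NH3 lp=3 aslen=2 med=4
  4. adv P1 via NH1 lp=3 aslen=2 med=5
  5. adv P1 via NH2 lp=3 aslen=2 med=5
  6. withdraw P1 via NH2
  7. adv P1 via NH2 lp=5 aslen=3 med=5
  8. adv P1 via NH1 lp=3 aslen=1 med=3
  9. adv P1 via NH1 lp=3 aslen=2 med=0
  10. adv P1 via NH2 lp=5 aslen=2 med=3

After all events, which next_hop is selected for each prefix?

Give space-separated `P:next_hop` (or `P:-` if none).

Op 1: best P0=NH3 P1=-
Op 2: best P0=- P1=-
Op 3: best P0=- P1=NH3
Op 4: best P0=- P1=NH3
Op 5: best P0=- P1=NH3
Op 6: best P0=- P1=NH3
Op 7: best P0=- P1=NH2
Op 8: best P0=- P1=NH2
Op 9: best P0=- P1=NH2
Op 10: best P0=- P1=NH2

Answer: P0:- P1:NH2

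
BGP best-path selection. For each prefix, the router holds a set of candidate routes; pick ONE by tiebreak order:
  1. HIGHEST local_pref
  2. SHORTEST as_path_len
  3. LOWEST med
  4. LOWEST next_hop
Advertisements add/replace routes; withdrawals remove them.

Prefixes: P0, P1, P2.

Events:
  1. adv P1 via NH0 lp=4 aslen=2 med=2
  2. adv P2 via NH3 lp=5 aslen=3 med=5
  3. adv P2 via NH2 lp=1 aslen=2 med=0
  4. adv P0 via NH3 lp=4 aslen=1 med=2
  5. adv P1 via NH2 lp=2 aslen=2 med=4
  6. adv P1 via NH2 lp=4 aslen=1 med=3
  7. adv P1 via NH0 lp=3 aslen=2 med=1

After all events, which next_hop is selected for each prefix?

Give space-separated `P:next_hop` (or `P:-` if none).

Op 1: best P0=- P1=NH0 P2=-
Op 2: best P0=- P1=NH0 P2=NH3
Op 3: best P0=- P1=NH0 P2=NH3
Op 4: best P0=NH3 P1=NH0 P2=NH3
Op 5: best P0=NH3 P1=NH0 P2=NH3
Op 6: best P0=NH3 P1=NH2 P2=NH3
Op 7: best P0=NH3 P1=NH2 P2=NH3

Answer: P0:NH3 P1:NH2 P2:NH3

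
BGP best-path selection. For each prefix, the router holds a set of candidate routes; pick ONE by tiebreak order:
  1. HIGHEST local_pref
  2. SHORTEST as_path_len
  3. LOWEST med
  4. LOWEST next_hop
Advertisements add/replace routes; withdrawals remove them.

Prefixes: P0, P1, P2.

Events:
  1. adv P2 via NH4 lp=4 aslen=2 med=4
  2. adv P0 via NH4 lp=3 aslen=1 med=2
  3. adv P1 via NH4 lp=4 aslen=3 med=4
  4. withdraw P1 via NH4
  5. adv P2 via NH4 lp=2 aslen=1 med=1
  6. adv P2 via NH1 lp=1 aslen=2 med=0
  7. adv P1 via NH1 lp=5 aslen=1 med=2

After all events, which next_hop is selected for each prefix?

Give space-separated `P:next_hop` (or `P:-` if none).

Op 1: best P0=- P1=- P2=NH4
Op 2: best P0=NH4 P1=- P2=NH4
Op 3: best P0=NH4 P1=NH4 P2=NH4
Op 4: best P0=NH4 P1=- P2=NH4
Op 5: best P0=NH4 P1=- P2=NH4
Op 6: best P0=NH4 P1=- P2=NH4
Op 7: best P0=NH4 P1=NH1 P2=NH4

Answer: P0:NH4 P1:NH1 P2:NH4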